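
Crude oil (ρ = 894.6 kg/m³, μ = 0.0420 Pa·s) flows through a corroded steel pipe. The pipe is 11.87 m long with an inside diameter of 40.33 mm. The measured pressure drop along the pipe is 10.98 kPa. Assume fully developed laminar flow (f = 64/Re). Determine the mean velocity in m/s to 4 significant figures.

V ≈ 1.119 m/s

For laminar flow, f = 64/Re with Re = ρVD/μ, so Darcy-Weisbach reduces to ΔP = 32μLV/D². Solving for V: V = ΔP·D²/(32μL) = 1.098e+04·(0.04033)²/(32·0.042·11.87) = 1.119 m/s.
Check: Re = ρVD/μ = 894.6·1.119·0.04033/0.042 = 961.6 < 2300, so the laminar assumption holds.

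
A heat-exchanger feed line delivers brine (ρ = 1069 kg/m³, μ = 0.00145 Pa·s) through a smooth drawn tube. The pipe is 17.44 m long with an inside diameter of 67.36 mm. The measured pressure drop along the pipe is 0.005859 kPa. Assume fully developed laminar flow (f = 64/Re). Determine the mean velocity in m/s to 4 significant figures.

For laminar flow, f = 64/Re with Re = ρVD/μ, so Darcy-Weisbach reduces to ΔP = 32μLV/D². Solving for V: V = ΔP·D²/(32μL) = 5.859·(0.06736)²/(32·0.00145·17.44) = 0.03285 m/s.
Check: Re = ρVD/μ = 1069·0.03285·0.06736/0.00145 = 1631 < 2300, so the laminar assumption holds.

V ≈ 0.03285 m/s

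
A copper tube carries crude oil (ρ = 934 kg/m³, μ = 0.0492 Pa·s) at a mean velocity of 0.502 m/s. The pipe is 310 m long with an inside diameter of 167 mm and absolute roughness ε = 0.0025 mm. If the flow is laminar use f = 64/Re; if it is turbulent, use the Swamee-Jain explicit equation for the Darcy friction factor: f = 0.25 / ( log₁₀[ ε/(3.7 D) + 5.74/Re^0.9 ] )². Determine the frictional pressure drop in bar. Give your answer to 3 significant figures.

Reynolds number Re = ρVD/μ = 934 · 0.502 · 0.167 / 0.0492 = 1591.
Re < 2300 → laminar flow, so f = 64/Re = 64/1591 = 0.04021 (the turbulent correlation is not needed).
Darcy-Weisbach: ΔP = f(L/D)(ρV²/2) = 0.04021·(310/0.167)·(934·0.502²/2) = 0.04021·1856·117.7 = 8785 Pa.
ΔP = 8785 Pa = 0.0879 bar.

ΔP ≈ 0.0879 bar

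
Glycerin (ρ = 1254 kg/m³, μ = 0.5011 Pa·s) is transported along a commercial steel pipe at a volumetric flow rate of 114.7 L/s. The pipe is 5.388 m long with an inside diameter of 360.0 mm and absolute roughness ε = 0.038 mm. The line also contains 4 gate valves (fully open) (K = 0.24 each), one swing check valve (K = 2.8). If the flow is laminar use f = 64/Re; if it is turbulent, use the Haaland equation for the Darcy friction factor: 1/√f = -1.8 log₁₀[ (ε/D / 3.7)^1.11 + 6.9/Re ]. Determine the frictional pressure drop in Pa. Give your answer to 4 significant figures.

Q = 114.7 L/s = 114.7/1000 = 0.1147 m³/s.
Cross-sectional area A = πD²/4 = π(0.36)²/4 = 0.1018 m²; mean velocity V = Q/A = 0.1147/0.1018 = 1.127 m/s.
Reynolds number Re = ρVD/μ = 1254 · 1.127 · 0.36 / 0.501 = 1015.
Re < 2300 → laminar flow, so f = 64/Re = 64/1015 = 0.06304 (the turbulent correlation is not needed).
Total minor-loss coefficient ΣK = 4·0.24 + 1·2.8 = 3.76.
ΔP = [f·L/D + ΣK]·(ρV²/2) = [0.06304·5.388/0.36 + 3.76]·(1254·1.127²/2) = [0.9435 + 3.76]·796.2 = 3745 Pa.

ΔP ≈ 3745 Pa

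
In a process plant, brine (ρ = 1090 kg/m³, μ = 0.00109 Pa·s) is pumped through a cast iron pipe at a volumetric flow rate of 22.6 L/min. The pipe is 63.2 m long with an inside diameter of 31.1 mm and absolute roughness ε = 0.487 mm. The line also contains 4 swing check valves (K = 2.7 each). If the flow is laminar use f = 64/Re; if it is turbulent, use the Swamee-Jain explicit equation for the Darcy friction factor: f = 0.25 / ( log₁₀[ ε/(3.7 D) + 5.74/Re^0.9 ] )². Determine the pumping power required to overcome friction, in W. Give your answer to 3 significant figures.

Q = 22.6 L/min = 22.6/60000 = 0.0003767 m³/s.
Cross-sectional area A = πD²/4 = π(0.0311)²/4 = 0.0007596 m²; mean velocity V = Q/A = 0.0003767/0.0007596 = 0.4958 m/s.
Reynolds number Re = ρVD/μ = 1090 · 0.4958 · 0.0311 / 0.00109 = 1.542e+04.
Re > 4000 → turbulent. Relative roughness ε/D = 0.000487/0.0311 = 0.0157. Swamee-Jain: f = 0.25/(log₁₀[0.0157/3.7 + 5.74/1.542e+04^0.9])² = 0.25/(log₁₀[0.00423 + 0.000976])² = 0.25/(-2.283)² = 0.04795.
Total minor-loss coefficient ΣK = 4·2.7 = 10.8.
ΔP = [f·L/D + ΣK]·(ρV²/2) = [0.04795·63.2/0.0311 + 10.8]·(1090·0.4958²/2) = [97.45 + 10.8]·134 = 1.45e+04 Pa.
Pumping power P = QΔP = 0.0003767·1.45e+04 = 5.464 W = 5.46 W.

P ≈ 5.46 W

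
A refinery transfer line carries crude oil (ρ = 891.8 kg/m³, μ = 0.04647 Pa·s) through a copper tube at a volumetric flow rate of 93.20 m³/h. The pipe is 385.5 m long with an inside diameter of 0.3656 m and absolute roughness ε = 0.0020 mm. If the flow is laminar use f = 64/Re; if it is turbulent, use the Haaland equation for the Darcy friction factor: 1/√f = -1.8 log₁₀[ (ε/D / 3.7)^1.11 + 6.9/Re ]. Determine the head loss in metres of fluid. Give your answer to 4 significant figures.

h_f ≈ 0.1209 m

Q = 93.20 m³/h = 93.20/3600 = 0.02589 m³/s.
Cross-sectional area A = πD²/4 = π(0.3656)²/4 = 0.105 m²; mean velocity V = Q/A = 0.02589/0.105 = 0.2466 m/s.
Reynolds number Re = ρVD/μ = 891.8 · 0.2466 · 0.3656 / 0.0465 = 1730.
Re < 2300 → laminar flow, so f = 64/Re = 64/1730 = 0.03699 (the turbulent correlation is not needed).
Darcy-Weisbach: ΔP = f(L/D)(ρV²/2) = 0.03699·(385.5/0.3656)·(891.8·0.2466²/2) = 0.03699·1054·27.12 = 1058 Pa.
Head loss h_f = ΔP/(ρg) = 1058/(891.8·9.81) = 0.1209 m.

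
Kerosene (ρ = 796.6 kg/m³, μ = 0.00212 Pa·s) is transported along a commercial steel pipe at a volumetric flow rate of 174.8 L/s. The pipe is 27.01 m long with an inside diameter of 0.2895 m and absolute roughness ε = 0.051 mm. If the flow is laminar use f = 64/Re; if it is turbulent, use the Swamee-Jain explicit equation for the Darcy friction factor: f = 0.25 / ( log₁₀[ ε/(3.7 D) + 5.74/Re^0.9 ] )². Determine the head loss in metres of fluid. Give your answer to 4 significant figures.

h_f ≈ 0.5428 m

Q = 174.8 L/s = 174.8/1000 = 0.1748 m³/s.
Cross-sectional area A = πD²/4 = π(0.2895)²/4 = 0.06582 m²; mean velocity V = Q/A = 0.1748/0.06582 = 2.656 m/s.
Reynolds number Re = ρVD/μ = 796.6 · 2.656 · 0.2895 / 0.00212 = 2.889e+05.
Re > 4000 → turbulent. Relative roughness ε/D = 5.1e-05/0.2895 = 0.000176. Swamee-Jain: f = 0.25/(log₁₀[0.000176/3.7 + 5.74/2.889e+05^0.9])² = 0.25/(log₁₀[4.76e-05 + 6.99e-05])² = 0.25/(-3.93)² = 0.01619.
Darcy-Weisbach: ΔP = f(L/D)(ρV²/2) = 0.01619·(27.01/0.2895)·(796.6·2.656²/2) = 0.01619·93.3·2809 = 4242 Pa.
Head loss h_f = ΔP/(ρg) = 4242/(796.6·9.81) = 0.5428 m.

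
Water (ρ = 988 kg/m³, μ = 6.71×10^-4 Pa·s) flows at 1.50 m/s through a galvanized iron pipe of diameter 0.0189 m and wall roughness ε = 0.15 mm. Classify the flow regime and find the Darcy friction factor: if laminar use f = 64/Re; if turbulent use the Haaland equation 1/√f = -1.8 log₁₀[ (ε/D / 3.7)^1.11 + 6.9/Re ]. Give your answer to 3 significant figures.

Re = ρVD/μ = 988·1.5·0.0189/0.000671 = 4.174e+04.
Re > 4000 → turbulent. ε/D = 0.00015/0.0189 = 0.00794; Haaland: 1/√f = -1.8 log₁₀[0.00109 + 0.000165] = 5.222, so f = 0.03668.

f ≈ 0.0367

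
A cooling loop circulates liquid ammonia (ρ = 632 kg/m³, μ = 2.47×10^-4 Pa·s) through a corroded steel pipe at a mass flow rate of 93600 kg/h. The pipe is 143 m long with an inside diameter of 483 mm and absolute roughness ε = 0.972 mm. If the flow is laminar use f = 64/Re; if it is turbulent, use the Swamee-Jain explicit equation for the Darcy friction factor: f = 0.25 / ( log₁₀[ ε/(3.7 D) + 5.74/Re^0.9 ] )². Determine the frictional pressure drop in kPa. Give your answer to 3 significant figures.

ṁ = 93600 kg/h = 93600/3600 = 26 kg/s.
A = πD²/4 = π(0.483)²/4 = 0.1832 m²; mean velocity V = ṁ/(ρA) = 26/(632 · 0.1832) = 0.2245 m/s.
Reynolds number Re = ρVD/μ = 632 · 0.2245 · 0.483 / 0.000247 = 2.775e+05.
Re > 4000 → turbulent. Relative roughness ε/D = 0.000972/0.483 = 0.00201. Swamee-Jain: f = 0.25/(log₁₀[0.00201/3.7 + 5.74/2.775e+05^0.9])² = 0.25/(log₁₀[0.000544 + 7.24e-05])² = 0.25/(-3.21)² = 0.02426.
Darcy-Weisbach: ΔP = f(L/D)(ρV²/2) = 0.02426·(143/0.483)·(632·0.2245²/2) = 0.02426·296.1·15.93 = 114.4 Pa.
ΔP = 114.4 Pa = 0.114 kPa.

ΔP ≈ 0.114 kPa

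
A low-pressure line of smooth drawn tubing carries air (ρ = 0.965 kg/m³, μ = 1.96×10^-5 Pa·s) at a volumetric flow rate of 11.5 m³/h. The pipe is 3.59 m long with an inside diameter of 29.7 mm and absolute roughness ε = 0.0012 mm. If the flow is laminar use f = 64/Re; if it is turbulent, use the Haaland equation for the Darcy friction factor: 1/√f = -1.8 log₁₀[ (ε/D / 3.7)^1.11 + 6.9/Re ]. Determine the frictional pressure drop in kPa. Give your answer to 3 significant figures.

ΔP ≈ 0.0428 kPa

Q = 11.5 m³/h = 11.5/3600 = 0.003194 m³/s.
Cross-sectional area A = πD²/4 = π(0.0297)²/4 = 0.0006928 m²; mean velocity V = Q/A = 0.003194/0.0006928 = 4.611 m/s.
Reynolds number Re = ρVD/μ = 0.965 · 4.611 · 0.0297 / 1.96e-05 = 6742.
Re > 4000 → turbulent. Relative roughness ε/D = 1.2e-06/0.0297 = 4.04e-05. Haaland: 1/√f = -1.8 log₁₀[(4.04e-05/3.7)^1.11 + 6.9/6742] = -1.8 log₁₀[3.11e-06 + 0.00102] = 5.38, so f = 0.03455.
Darcy-Weisbach: ΔP = f(L/D)(ρV²/2) = 0.03455·(3.59/0.0297)·(0.965·4.611²/2) = 0.03455·120.9·10.26 = 42.85 Pa.
ΔP = 42.85 Pa = 0.0428 kPa.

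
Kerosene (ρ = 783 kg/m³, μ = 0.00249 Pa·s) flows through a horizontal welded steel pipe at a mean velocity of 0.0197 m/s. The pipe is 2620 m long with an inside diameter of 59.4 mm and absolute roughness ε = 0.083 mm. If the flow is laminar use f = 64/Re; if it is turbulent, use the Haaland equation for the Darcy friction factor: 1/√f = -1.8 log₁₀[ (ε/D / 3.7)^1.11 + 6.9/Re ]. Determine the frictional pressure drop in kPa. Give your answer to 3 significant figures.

ΔP ≈ 1.17 kPa

Reynolds number Re = ρVD/μ = 783 · 0.0197 · 0.0594 / 0.00249 = 368.
Re < 2300 → laminar flow, so f = 64/Re = 64/368 = 0.1739 (the turbulent correlation is not needed).
Darcy-Weisbach: ΔP = f(L/D)(ρV²/2) = 0.1739·(2620/0.0594)·(783·0.0197²/2) = 0.1739·4.411e+04·0.1519 = 1166 Pa.
ΔP = 1166 Pa = 1.17 kPa.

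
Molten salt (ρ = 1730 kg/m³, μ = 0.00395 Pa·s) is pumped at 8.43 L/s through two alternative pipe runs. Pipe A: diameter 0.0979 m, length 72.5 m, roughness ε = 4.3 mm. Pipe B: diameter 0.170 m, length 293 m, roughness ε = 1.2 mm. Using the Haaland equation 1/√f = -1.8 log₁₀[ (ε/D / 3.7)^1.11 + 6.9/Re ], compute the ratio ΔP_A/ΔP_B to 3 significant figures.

Pipe A: V = Q/A = 0.00843/0.007528 = 1.12 m/s; Re = 4.802e+04; ε/D = 0.0439; Haaland → f = 0.0681; ΔP_A = f(L/D)(ρV²/2) = 5.471e+04 Pa.
Pipe B: V = Q/A = 0.00843/0.0227 = 0.3714 m/s; Re = 2.765e+04; ε/D = 0.00706; Haaland → f = 0.03625; ΔP_B = f(L/D)(ρV²/2) = 7454 Pa.
ΔP_A/ΔP_B = 5.471e+04/7454 = 7.34.

ΔP_A/ΔP_B ≈ 7.34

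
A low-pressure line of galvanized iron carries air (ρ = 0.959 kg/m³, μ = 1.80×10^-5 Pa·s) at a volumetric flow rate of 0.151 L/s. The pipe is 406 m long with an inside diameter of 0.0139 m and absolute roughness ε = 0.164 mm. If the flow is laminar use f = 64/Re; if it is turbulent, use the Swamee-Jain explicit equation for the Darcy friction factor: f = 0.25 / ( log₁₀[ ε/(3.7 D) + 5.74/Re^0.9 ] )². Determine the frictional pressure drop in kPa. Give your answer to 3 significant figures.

Q = 0.151 L/s = 0.151/1000 = 0.000151 m³/s.
Cross-sectional area A = πD²/4 = π(0.0139)²/4 = 0.0001517 m²; mean velocity V = Q/A = 0.000151/0.0001517 = 0.9951 m/s.
Reynolds number Re = ρVD/μ = 0.959 · 0.9951 · 0.0139 / 1.8e-05 = 736.9.
Re < 2300 → laminar flow, so f = 64/Re = 64/736.9 = 0.08685 (the turbulent correlation is not needed).
Darcy-Weisbach: ΔP = f(L/D)(ρV²/2) = 0.08685·(406/0.0139)·(0.959·0.9951²/2) = 0.08685·2.921e+04·0.4748 = 1204 Pa.
ΔP = 1204 Pa = 1.20 kPa.

ΔP ≈ 1.20 kPa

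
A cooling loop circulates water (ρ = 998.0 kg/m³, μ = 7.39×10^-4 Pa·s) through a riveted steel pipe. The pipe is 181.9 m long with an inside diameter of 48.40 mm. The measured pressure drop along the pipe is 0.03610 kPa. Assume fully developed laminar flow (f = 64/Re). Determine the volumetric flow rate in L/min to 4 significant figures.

For laminar flow, f = 64/Re with Re = ρVD/μ, so Darcy-Weisbach reduces to ΔP = 32μLV/D². Solving for V: V = ΔP·D²/(32μL) = 36.1·(0.0484)²/(32·0.000739·181.9) = 0.01966 m/s.
Check: Re = ρVD/μ = 998·0.01966·0.0484/0.000739 = 1285 < 2300, so the laminar assumption holds.
Q = V·A = 0.01966·(π/4·0.0484²) = 3.617e-05 m³/s = 2.170 L/min.

Q ≈ 2.170 L/min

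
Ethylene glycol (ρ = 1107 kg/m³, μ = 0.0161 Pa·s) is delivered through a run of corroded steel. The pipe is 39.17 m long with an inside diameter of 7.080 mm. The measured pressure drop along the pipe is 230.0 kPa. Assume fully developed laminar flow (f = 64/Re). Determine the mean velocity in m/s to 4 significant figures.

For laminar flow, f = 64/Re with Re = ρVD/μ, so Darcy-Weisbach reduces to ΔP = 32μLV/D². Solving for V: V = ΔP·D²/(32μL) = 2.3e+05·(0.00708)²/(32·0.0161·39.17) = 0.5713 m/s.
Check: Re = ρVD/μ = 1107·0.5713·0.00708/0.0161 = 278.1 < 2300, so the laminar assumption holds.

V ≈ 0.5713 m/s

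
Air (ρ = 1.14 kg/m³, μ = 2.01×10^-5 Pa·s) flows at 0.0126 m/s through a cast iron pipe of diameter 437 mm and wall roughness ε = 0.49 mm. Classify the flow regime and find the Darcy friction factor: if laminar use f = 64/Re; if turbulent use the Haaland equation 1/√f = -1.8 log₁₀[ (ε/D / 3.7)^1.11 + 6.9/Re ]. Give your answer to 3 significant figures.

f ≈ 0.205

Re = ρVD/μ = 1.14·0.0126·0.437/2.01e-05 = 312.3.
Re < 2300 → laminar, so f = 64/Re = 0.2049 (roughness is irrelevant in laminar flow).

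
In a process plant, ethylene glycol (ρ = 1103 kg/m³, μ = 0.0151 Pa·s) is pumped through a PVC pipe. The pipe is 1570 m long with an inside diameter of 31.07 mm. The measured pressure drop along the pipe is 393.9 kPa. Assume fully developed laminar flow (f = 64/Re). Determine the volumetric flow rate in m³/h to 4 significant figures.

Q ≈ 1.368 m³/h

For laminar flow, f = 64/Re with Re = ρVD/μ, so Darcy-Weisbach reduces to ΔP = 32μLV/D². Solving for V: V = ΔP·D²/(32μL) = 3.939e+05·(0.03107)²/(32·0.0151·1570) = 0.5012 m/s.
Check: Re = ρVD/μ = 1103·0.5012·0.03107/0.0151 = 1138 < 2300, so the laminar assumption holds.
Q = V·A = 0.5012·(π/4·0.03107²) = 0.00038 m³/s = 1.368 m³/h.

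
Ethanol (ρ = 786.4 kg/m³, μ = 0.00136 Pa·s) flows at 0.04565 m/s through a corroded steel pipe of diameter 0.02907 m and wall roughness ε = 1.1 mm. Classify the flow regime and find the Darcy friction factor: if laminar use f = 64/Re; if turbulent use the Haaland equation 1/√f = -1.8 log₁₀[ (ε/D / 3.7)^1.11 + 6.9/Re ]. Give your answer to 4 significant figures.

f ≈ 0.08340

Re = ρVD/μ = 786.4·0.04565·0.02907/0.00136 = 767.3.
Re < 2300 → laminar, so f = 64/Re = 0.0834 (roughness is irrelevant in laminar flow).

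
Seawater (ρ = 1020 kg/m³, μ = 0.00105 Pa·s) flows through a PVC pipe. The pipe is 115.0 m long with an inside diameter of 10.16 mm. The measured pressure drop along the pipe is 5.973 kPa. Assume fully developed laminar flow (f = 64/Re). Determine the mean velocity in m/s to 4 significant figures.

For laminar flow, f = 64/Re with Re = ρVD/μ, so Darcy-Weisbach reduces to ΔP = 32μLV/D². Solving for V: V = ΔP·D²/(32μL) = 5973·(0.01016)²/(32·0.00105·115) = 0.1596 m/s.
Check: Re = ρVD/μ = 1020·0.1596·0.01016/0.00105 = 1575 < 2300, so the laminar assumption holds.

V ≈ 0.1596 m/s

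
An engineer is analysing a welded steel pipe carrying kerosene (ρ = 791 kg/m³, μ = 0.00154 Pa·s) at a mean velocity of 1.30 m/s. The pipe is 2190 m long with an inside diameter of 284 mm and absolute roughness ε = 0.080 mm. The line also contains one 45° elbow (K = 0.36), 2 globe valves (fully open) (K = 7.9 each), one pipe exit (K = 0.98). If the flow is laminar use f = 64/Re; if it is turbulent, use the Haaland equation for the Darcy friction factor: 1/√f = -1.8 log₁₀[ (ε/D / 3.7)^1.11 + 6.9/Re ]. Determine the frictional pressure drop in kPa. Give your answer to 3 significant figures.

ΔP ≈ 102 kPa

Reynolds number Re = ρVD/μ = 791 · 1.3 · 0.284 / 0.00154 = 1.896e+05.
Re > 4000 → turbulent. Relative roughness ε/D = 8e-05/0.284 = 0.000282. Haaland: 1/√f = -1.8 log₁₀[(0.000282/3.7)^1.11 + 6.9/1.896e+05] = -1.8 log₁₀[2.68e-05 + 3.64e-05] = 7.559, so f = 0.0175.
Total minor-loss coefficient ΣK = 1·0.36 + 2·7.9 + 1·0.98 = 17.1.
ΔP = [f·L/D + ΣK]·(ρV²/2) = [0.0175·2190/0.284 + 17.1]·(791·1.3²/2) = [135 + 17.1]·668.4 = 1.017e+05 Pa.
ΔP = 1.017e+05 Pa = 102 kPa.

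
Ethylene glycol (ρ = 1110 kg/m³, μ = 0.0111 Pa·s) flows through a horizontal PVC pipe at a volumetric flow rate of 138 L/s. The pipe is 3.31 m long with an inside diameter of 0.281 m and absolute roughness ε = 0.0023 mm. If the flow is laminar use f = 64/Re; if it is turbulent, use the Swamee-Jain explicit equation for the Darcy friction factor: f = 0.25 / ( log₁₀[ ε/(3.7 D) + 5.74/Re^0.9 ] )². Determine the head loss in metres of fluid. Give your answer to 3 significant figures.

h_f ≈ 0.0588 m

Q = 138 L/s = 138/1000 = 0.138 m³/s.
Cross-sectional area A = πD²/4 = π(0.281)²/4 = 0.06202 m²; mean velocity V = Q/A = 0.138/0.06202 = 2.225 m/s.
Reynolds number Re = ρVD/μ = 1110 · 2.225 · 0.281 / 0.0111 = 6.253e+04.
Re > 4000 → turbulent. Relative roughness ε/D = 2.3e-06/0.281 = 8.19e-06. Swamee-Jain: f = 0.25/(log₁₀[8.19e-06/3.7 + 5.74/6.253e+04^0.9])² = 0.25/(log₁₀[2.21e-06 + 0.000277])² = 0.25/(-3.554)² = 0.01979.
Darcy-Weisbach: ΔP = f(L/D)(ρV²/2) = 0.01979·(3.31/0.281)·(1110·2.225²/2) = 0.01979·11.78·2748 = 640.7 Pa.
Head loss h_f = ΔP/(ρg) = 640.7/(1110·9.81) = 0.0588 m.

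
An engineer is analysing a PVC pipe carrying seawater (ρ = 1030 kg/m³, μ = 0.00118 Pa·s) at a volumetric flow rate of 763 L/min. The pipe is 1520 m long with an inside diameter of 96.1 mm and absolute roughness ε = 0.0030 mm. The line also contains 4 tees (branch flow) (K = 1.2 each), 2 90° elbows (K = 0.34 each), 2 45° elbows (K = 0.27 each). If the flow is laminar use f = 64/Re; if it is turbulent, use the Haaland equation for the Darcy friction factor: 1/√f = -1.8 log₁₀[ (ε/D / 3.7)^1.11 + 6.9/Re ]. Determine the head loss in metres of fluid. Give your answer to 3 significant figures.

Q = 763 L/min = 763/60000 = 0.01272 m³/s.
Cross-sectional area A = πD²/4 = π(0.0961)²/4 = 0.007253 m²; mean velocity V = Q/A = 0.01272/0.007253 = 1.753 m/s.
Reynolds number Re = ρVD/μ = 1030 · 1.753 · 0.0961 / 0.00118 = 1.471e+05.
Re > 4000 → turbulent. Relative roughness ε/D = 3e-06/0.0961 = 3.12e-05. Haaland: 1/√f = -1.8 log₁₀[(3.12e-05/3.7)^1.11 + 6.9/1.471e+05] = -1.8 log₁₀[2.33e-06 + 4.69e-05] = 7.754, so f = 0.01663.
Total minor-loss coefficient ΣK = 4·1.2 + 2·0.34 + 2·0.27 = 6.02.
ΔP = [f·L/D + ΣK]·(ρV²/2) = [0.01663·1520/0.0961 + 6.02]·(1030·1.753²/2) = [263.1 + 6.02]·1583 = 4.26e+05 Pa.
Head loss h_f = ΔP/(ρg) = 4.26e+05/(1030·9.81) = 42.2 m.

h_f ≈ 42.2 m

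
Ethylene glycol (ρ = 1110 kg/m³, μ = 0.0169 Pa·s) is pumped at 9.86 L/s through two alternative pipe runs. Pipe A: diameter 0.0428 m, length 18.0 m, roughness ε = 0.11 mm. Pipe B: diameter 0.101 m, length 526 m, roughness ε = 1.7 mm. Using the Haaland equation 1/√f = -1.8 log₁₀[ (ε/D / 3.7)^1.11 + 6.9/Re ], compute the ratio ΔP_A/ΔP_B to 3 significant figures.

Pipe A: V = Q/A = 0.00986/0.001439 = 6.853 m/s; Re = 1.927e+04; ε/D = 0.00257; Haaland → f = 0.03064; ΔP_A = f(L/D)(ρV²/2) = 3.359e+05 Pa.
Pipe B: V = Q/A = 0.00986/0.008012 = 1.231 m/s; Re = 8164; ε/D = 0.0168; Haaland → f = 0.05043; ΔP_B = f(L/D)(ρV²/2) = 2.208e+05 Pa.
ΔP_A/ΔP_B = 3.359e+05/2.208e+05 = 1.52.

ΔP_A/ΔP_B ≈ 1.52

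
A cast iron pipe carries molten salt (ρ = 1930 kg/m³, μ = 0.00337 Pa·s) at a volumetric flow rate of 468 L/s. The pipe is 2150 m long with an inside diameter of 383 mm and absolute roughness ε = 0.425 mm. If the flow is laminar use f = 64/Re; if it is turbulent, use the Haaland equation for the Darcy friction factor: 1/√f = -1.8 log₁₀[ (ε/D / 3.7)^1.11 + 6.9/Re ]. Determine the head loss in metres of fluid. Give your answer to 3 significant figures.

Q = 468 L/s = 468/1000 = 0.468 m³/s.
Cross-sectional area A = πD²/4 = π(0.383)²/4 = 0.1152 m²; mean velocity V = Q/A = 0.468/0.1152 = 4.062 m/s.
Reynolds number Re = ρVD/μ = 1930 · 4.062 · 0.383 / 0.00337 = 8.91e+05.
Re > 4000 → turbulent. Relative roughness ε/D = 0.000425/0.383 = 0.00111. Haaland: 1/√f = -1.8 log₁₀[(0.00111/3.7)^1.11 + 6.9/8.91e+05] = -1.8 log₁₀[0.000123 + 7.74e-06] = 6.991, so f = 0.02046.
Darcy-Weisbach: ΔP = f(L/D)(ρV²/2) = 0.02046·(2150/0.383)·(1930·4.062²/2) = 0.02046·5614·1.592e+04 = 1.829e+06 Pa.
Head loss h_f = ΔP/(ρg) = 1.829e+06/(1930·9.81) = 96.6 m.

h_f ≈ 96.6 m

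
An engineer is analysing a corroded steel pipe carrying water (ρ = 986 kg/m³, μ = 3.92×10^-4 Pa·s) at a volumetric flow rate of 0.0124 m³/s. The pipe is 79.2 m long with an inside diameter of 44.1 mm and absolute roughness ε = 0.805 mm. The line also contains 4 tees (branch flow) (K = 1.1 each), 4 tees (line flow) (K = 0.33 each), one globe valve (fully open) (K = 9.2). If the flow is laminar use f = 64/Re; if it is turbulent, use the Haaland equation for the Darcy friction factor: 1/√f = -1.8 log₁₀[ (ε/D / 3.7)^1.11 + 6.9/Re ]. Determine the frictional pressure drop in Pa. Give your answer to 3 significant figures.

Cross-sectional area A = πD²/4 = π(0.0441)²/4 = 0.001527 m²; mean velocity V = Q/A = 0.0124/0.001527 = 8.118 m/s.
Reynolds number Re = ρVD/μ = 986 · 8.118 · 0.0441 / 0.000392 = 9.005e+05.
Re > 4000 → turbulent. Relative roughness ε/D = 0.000805/0.0441 = 0.0183. Haaland: 1/√f = -1.8 log₁₀[(0.0183/3.7)^1.11 + 6.9/9.005e+05] = -1.8 log₁₀[0.00275 + 7.66e-06] = 4.607, so f = 0.04712.
Total minor-loss coefficient ΣK = 4·1.1 + 4·0.33 + 1·9.2 = 14.9.
ΔP = [f·L/D + ΣK]·(ρV²/2) = [0.04712·79.2/0.0441 + 14.9]·(986·8.118²/2) = [84.62 + 14.9]·3.249e+04 = 3.234e+06 Pa.

ΔP ≈ 3.23×10^6 Pa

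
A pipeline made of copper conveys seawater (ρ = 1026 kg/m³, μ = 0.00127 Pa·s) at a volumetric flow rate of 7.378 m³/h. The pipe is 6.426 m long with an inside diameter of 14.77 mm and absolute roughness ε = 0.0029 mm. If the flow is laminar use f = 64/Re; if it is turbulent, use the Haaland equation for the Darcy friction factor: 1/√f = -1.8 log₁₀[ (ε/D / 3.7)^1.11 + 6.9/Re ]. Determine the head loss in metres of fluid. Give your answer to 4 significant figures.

h_f ≈ 56.09 m

Q = 7.378 m³/h = 7.378/3600 = 0.002049 m³/s.
Cross-sectional area A = πD²/4 = π(0.01477)²/4 = 0.0001713 m²; mean velocity V = Q/A = 0.002049/0.0001713 = 11.96 m/s.
Reynolds number Re = ρVD/μ = 1026 · 11.96 · 0.01477 / 0.00127 = 1.427e+05.
Re > 4000 → turbulent. Relative roughness ε/D = 2.9e-06/0.01477 = 0.000196. Haaland: 1/√f = -1.8 log₁₀[(0.000196/3.7)^1.11 + 6.9/1.427e+05] = -1.8 log₁₀[1.8e-05 + 4.83e-05] = 7.521, so f = 0.01768.
Darcy-Weisbach: ΔP = f(L/D)(ρV²/2) = 0.01768·(6.426/0.01477)·(1026·11.96²/2) = 0.01768·435.1·7.34e+04 = 5.645e+05 Pa.
Head loss h_f = ΔP/(ρg) = 5.645e+05/(1026·9.81) = 56.09 m.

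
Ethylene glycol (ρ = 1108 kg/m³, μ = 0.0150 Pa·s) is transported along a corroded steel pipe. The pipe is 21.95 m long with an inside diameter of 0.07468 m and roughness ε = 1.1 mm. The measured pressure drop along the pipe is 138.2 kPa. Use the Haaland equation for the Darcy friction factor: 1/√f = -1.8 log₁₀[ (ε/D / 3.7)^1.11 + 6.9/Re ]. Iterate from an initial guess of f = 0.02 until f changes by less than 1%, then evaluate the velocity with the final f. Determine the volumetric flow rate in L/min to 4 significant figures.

Q ≈ 1137 L/min

Rearranging Darcy-Weisbach: V = √(2·ΔP·D/(f·L·ρ)). With ε/D = 0.0011/0.07468 = 0.0147, iterate starting from f = 0.02:
  f = 0.02 → V = √(2·1.382e+05·0.07468/(0.02·21.95·1108)) = 6.514 m/s; Re = ρVD/μ = 3.594e+04; f → 0.04472
  f = 0.04472 → V = 4.357 m/s; Re = 2.403e+04; f → 0.04531
  f = 0.04531 → V = 4.328 m/s; Re = 2.388e+04; f → 0.04532
Converged (Δf/f < 1%). With the final f = 0.04532: V = √(2·1.382e+05·0.07468/(0.04532·21.95·1108)) = 4.328 m/s.
Q = V·A = 4.328·(π/4·0.07468²) = 0.01896 m³/s = 1137 L/min.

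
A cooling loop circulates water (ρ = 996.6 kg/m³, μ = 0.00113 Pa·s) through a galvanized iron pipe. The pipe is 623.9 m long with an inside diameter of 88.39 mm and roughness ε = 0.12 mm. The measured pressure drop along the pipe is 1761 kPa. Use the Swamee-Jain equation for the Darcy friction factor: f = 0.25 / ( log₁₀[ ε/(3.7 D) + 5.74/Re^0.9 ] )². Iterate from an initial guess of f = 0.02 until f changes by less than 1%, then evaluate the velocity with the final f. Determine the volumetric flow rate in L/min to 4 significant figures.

Q ≈ 1758 L/min

Rearranging Darcy-Weisbach: V = √(2·ΔP·D/(f·L·ρ)). With ε/D = 0.00012/0.08839 = 0.00136, iterate starting from f = 0.02:
  f = 0.02 → V = √(2·1.761e+06·0.08839/(0.02·623.9·996.6)) = 5.003 m/s; Re = ρVD/μ = 3.9e+05; f → 0.02193
  f = 0.02193 → V = 4.778 m/s; Re = 3.725e+05; f → 0.02196
Converged (Δf/f < 1%). With the final f = 0.02196: V = √(2·1.761e+06·0.08839/(0.02196·623.9·996.6)) = 4.775 m/s.
Q = V·A = 4.775·(π/4·0.08839²) = 0.0293 m³/s = 1758 L/min.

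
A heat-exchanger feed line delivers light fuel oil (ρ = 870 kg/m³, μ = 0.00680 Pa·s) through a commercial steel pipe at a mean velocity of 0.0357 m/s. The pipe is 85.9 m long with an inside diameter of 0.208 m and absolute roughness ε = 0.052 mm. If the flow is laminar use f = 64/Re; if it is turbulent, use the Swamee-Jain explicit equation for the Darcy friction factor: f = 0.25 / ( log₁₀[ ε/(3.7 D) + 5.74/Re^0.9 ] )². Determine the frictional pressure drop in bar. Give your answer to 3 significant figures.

ΔP ≈ 1.54×10^-4 bar

Reynolds number Re = ρVD/μ = 870 · 0.0357 · 0.208 / 0.0068 = 950.
Re < 2300 → laminar flow, so f = 64/Re = 64/950 = 0.06737 (the turbulent correlation is not needed).
Darcy-Weisbach: ΔP = f(L/D)(ρV²/2) = 0.06737·(85.9/0.208)·(870·0.0357²/2) = 0.06737·413·0.5544 = 15.42 Pa.
ΔP = 15.42 Pa = 1.54×10^-4 bar.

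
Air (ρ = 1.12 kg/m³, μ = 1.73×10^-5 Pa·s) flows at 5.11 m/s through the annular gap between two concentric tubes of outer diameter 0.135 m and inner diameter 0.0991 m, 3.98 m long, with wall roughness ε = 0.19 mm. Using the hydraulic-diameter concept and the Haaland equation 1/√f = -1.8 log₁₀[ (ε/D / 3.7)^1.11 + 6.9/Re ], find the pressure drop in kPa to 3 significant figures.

ΔP ≈ 0.0597 kPa

Hydraulic diameter D_h = 4A/P = D_o - D_i = 0.135 - 0.0991 = 0.0359 m.
Re = ρVD_h/μ = 1.12·5.11·0.0359/1.73e-05 = 1.188e+04.
ε/D_h = 0.00019/0.0359 = 0.00529; Haaland gives 1/√f = -1.8 log₁₀[0.000696+0.000581] = 5.209, so f = 0.03686.
ΔP = f(L/D_h)(ρV²/2) = 0.03686·3.98/0.0359·14.62 = 59.75 Pa.
ΔP = 0.0597 kPa.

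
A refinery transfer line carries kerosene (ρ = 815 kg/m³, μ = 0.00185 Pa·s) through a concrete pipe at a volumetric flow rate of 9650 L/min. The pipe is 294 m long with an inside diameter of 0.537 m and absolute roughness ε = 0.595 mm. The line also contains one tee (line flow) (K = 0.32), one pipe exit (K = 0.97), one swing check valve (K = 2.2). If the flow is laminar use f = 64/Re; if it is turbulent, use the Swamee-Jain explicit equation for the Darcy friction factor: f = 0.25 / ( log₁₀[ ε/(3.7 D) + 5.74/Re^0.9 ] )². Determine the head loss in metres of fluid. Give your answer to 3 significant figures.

Q = 9650 L/min = 9650/60000 = 0.1608 m³/s.
Cross-sectional area A = πD²/4 = π(0.537)²/4 = 0.2265 m²; mean velocity V = Q/A = 0.1608/0.2265 = 0.7101 m/s.
Reynolds number Re = ρVD/μ = 815 · 0.7101 · 0.537 / 0.00185 = 1.68e+05.
Re > 4000 → turbulent. Relative roughness ε/D = 0.000595/0.537 = 0.00111. Swamee-Jain: f = 0.25/(log₁₀[0.00111/3.7 + 5.74/1.68e+05^0.9])² = 0.25/(log₁₀[0.000299 + 0.000114])² = 0.25/(-3.384)² = 0.02183.
Total minor-loss coefficient ΣK = 1·0.32 + 1·0.97 + 1·2.2 = 3.49.
ΔP = [f·L/D + ΣK]·(ρV²/2) = [0.02183·294/0.537 + 3.49]·(815·0.7101²/2) = [11.95 + 3.49]·205.5 = 3174 Pa.
Head loss h_f = ΔP/(ρg) = 3174/(815·9.81) = 0.397 m.

h_f ≈ 0.397 m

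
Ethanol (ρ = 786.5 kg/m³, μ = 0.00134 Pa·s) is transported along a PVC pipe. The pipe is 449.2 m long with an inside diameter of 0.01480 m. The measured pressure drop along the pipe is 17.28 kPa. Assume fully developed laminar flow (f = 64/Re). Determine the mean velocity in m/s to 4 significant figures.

For laminar flow, f = 64/Re with Re = ρVD/μ, so Darcy-Weisbach reduces to ΔP = 32μLV/D². Solving for V: V = ΔP·D²/(32μL) = 1.728e+04·(0.0148)²/(32·0.00134·449.2) = 0.1965 m/s.
Check: Re = ρVD/μ = 786.5·0.1965·0.0148/0.00134 = 1707 < 2300, so the laminar assumption holds.

V ≈ 0.1965 m/s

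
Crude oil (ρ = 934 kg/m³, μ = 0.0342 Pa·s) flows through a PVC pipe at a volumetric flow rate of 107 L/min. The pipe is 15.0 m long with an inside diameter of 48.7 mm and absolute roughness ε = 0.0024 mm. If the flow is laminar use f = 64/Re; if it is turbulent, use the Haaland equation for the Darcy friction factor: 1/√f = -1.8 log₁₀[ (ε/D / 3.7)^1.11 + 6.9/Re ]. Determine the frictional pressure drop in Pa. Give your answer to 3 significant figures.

ΔP ≈ 6630 Pa

Q = 107 L/min = 107/60000 = 0.001783 m³/s.
Cross-sectional area A = πD²/4 = π(0.0487)²/4 = 0.001863 m²; mean velocity V = Q/A = 0.001783/0.001863 = 0.9574 m/s.
Reynolds number Re = ρVD/μ = 934 · 0.9574 · 0.0487 / 0.0342 = 1273.
Re < 2300 → laminar flow, so f = 64/Re = 64/1273 = 0.05026 (the turbulent correlation is not needed).
Darcy-Weisbach: ΔP = f(L/D)(ρV²/2) = 0.05026·(15/0.0487)·(934·0.9574²/2) = 0.05026·308·428 = 6627 Pa.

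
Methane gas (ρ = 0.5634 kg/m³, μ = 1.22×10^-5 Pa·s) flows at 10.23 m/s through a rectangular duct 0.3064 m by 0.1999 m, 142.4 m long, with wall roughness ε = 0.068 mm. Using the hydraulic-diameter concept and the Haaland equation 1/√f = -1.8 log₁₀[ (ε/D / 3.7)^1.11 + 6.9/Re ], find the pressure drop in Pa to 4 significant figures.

ΔP ≈ 324.9 Pa

Hydraulic diameter D_h = 4A/P = 4·(0.3064·0.1999)/(2·(0.3064+0.1999)) = 0.245/1.013 = 0.2419 m.
Re = ρVD_h/μ = 0.5634·10.23·0.2419/1.22e-05 = 1.143e+05.
ε/D_h = 6.8e-05/0.2419 = 0.000281; Haaland gives 1/√f = -1.8 log₁₀[2.68e-05+6.04e-05] = 7.308, so f = 0.01873.
ΔP = f(L/D_h)(ρV²/2) = 0.01873·142.4/0.2419·29.48 = 324.9 Pa.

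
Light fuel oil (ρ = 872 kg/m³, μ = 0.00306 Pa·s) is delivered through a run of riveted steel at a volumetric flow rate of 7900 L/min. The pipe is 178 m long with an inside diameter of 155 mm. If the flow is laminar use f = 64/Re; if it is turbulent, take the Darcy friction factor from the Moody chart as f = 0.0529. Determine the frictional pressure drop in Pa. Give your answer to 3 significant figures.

ΔP ≈ 1.29×10^6 Pa

Q = 7900 L/min = 7900/60000 = 0.1317 m³/s.
Cross-sectional area A = πD²/4 = π(0.155)²/4 = 0.01887 m²; mean velocity V = Q/A = 0.1317/0.01887 = 6.978 m/s.
Reynolds number Re = ρVD/μ = 872 · 6.978 · 0.155 / 0.00306 = 3.082e+05.
Re > 4000 → turbulent; use the Moody-chart value f = 0.0529.
Darcy-Weisbach: ΔP = f(L/D)(ρV²/2) = 0.0529·(178/0.155)·(872·6.978²/2) = 0.0529·1148·2.123e+04 = 1.29e+06 Pa.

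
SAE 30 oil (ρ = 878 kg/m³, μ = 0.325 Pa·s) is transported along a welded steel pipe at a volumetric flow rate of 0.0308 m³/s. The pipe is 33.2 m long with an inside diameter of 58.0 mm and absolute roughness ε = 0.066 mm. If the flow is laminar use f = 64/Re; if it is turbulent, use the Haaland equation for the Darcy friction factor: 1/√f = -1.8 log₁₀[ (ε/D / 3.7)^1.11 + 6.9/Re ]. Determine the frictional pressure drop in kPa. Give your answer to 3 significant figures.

ΔP ≈ 1200 kPa

Cross-sectional area A = πD²/4 = π(0.058)²/4 = 0.002642 m²; mean velocity V = Q/A = 0.0308/0.002642 = 11.66 m/s.
Reynolds number Re = ρVD/μ = 878 · 11.66 · 0.058 / 0.325 = 1827.
Re < 2300 → laminar flow, so f = 64/Re = 64/1827 = 0.03504 (the turbulent correlation is not needed).
Darcy-Weisbach: ΔP = f(L/D)(ρV²/2) = 0.03504·(33.2/0.058)·(878·11.66²/2) = 0.03504·572.4·5.966e+04 = 1.197e+06 Pa.
ΔP = 1.197e+06 Pa = 1200 kPa.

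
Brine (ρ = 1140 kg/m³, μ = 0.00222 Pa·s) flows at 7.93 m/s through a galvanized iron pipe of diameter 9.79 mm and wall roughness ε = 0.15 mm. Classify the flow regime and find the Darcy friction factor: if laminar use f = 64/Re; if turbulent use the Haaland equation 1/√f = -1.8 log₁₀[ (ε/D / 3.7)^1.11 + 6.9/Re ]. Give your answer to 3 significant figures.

f ≈ 0.0452

Re = ρVD/μ = 1140·7.93·0.00979/0.00222 = 3.987e+04.
Re > 4000 → turbulent. ε/D = 0.00015/0.00979 = 0.0153; Haaland: 1/√f = -1.8 log₁₀[0.00226 + 0.000173] = 4.703, so f = 0.0452.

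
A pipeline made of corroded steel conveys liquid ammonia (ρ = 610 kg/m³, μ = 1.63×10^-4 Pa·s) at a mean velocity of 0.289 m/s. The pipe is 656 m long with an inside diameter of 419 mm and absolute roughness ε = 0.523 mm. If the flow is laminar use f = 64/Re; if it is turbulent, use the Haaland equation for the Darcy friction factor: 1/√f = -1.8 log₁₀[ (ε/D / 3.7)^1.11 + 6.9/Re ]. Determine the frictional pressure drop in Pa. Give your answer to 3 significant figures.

Reynolds number Re = ρVD/μ = 610 · 0.289 · 0.419 / 0.000163 = 4.532e+05.
Re > 4000 → turbulent. Relative roughness ε/D = 0.000523/0.419 = 0.00125. Haaland: 1/√f = -1.8 log₁₀[(0.00125/3.7)^1.11 + 6.9/4.532e+05] = -1.8 log₁₀[0.00014 + 1.52e-05] = 6.856, so f = 0.02127.
Darcy-Weisbach: ΔP = f(L/D)(ρV²/2) = 0.02127·(656/0.419)·(610·0.289²/2) = 0.02127·1566·25.47 = 848.4 Pa.

ΔP ≈ 848 Pa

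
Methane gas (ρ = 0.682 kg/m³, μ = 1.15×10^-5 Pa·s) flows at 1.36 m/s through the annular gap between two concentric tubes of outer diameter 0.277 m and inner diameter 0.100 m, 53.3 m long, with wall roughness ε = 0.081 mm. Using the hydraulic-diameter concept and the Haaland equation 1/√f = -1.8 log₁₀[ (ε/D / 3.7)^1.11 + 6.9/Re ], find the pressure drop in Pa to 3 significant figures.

Hydraulic diameter D_h = 4A/P = D_o - D_i = 0.277 - 0.1 = 0.177 m.
Re = ρVD_h/μ = 0.682·1.36·0.177/1.15e-05 = 1.428e+04.
ε/D_h = 8.1e-05/0.177 = 0.000458; Haaland gives 1/√f = -1.8 log₁₀[4.6e-05+0.000483] = 5.897, so f = 0.02875.
ΔP = f(L/D_h)(ρV²/2) = 0.02875·53.3/0.177·0.6307 = 5.461 Pa.

ΔP ≈ 5.46 Pa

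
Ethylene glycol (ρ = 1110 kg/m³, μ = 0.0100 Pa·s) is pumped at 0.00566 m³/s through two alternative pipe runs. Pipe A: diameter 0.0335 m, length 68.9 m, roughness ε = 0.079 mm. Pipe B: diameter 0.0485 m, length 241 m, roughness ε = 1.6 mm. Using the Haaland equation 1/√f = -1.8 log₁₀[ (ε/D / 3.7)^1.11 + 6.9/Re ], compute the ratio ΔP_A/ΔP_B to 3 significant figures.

ΔP_A/ΔP_B ≈ 0.870

Pipe A: V = Q/A = 0.00566/0.0008814 = 6.422 m/s; Re = 2.388e+04; ε/D = 0.00236; Haaland → f = 0.02936; ΔP_A = f(L/D)(ρV²/2) = 1.382e+06 Pa.
Pipe B: V = Q/A = 0.00566/0.001847 = 3.064 m/s; Re = 1.649e+04; ε/D = 0.033; Haaland → f = 0.06138; ΔP_B = f(L/D)(ρV²/2) = 1.589e+06 Pa.
ΔP_A/ΔP_B = 1.382e+06/1.589e+06 = 0.870.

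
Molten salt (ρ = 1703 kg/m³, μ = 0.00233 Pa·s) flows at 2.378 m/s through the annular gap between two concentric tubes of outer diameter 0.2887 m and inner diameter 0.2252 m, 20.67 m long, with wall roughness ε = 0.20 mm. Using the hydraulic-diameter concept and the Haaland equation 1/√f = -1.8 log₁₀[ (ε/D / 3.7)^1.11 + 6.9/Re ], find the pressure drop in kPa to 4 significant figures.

Hydraulic diameter D_h = 4A/P = D_o - D_i = 0.2887 - 0.2252 = 0.0635 m.
Re = ρVD_h/μ = 1703·2.378·0.0635/0.00233 = 1.104e+05.
ε/D_h = 0.0002/0.0635 = 0.00315; Haaland gives 1/√f = -1.8 log₁₀[0.000391+6.25e-05] = 6.018, so f = 0.02761.
ΔP = f(L/D_h)(ρV²/2) = 0.02761·20.67/0.0635·4815 = 4.328e+04 Pa.
ΔP = 43.28 kPa.

ΔP ≈ 43.28 kPa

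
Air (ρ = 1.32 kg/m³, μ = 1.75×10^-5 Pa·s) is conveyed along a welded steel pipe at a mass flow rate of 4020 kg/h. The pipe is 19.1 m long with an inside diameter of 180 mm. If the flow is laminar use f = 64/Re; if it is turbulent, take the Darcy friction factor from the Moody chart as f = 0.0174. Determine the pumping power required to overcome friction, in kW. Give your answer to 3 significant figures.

ṁ = 4020 kg/h = 4020/3600 = 1.117 kg/s.
A = πD²/4 = π(0.18)²/4 = 0.02545 m²; mean velocity V = ṁ/(ρA) = 1.117/(1.32 · 0.02545) = 33.24 m/s.
Reynolds number Re = ρVD/μ = 1.32 · 33.24 · 0.18 / 1.75e-05 = 4.514e+05.
Re > 4000 → turbulent; use the Moody-chart value f = 0.0174.
Darcy-Weisbach: ΔP = f(L/D)(ρV²/2) = 0.0174·(19.1/0.18)·(1.32·33.24²/2) = 0.0174·106.1·729.4 = 1347 Pa.
Q = ṁ/ρ = 1.117/1.32 = 0.846 m³/s.
Pumping power P = QΔP = 0.846·1347 = 1139 W = 1.14 kW.

P ≈ 1.14 kW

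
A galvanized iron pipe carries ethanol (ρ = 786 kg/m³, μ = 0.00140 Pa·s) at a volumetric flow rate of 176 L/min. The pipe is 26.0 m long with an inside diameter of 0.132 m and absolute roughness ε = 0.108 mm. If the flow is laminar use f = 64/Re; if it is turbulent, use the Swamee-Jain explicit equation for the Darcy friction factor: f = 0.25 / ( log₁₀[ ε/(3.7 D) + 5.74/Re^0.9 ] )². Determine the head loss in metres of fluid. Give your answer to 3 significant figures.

Q = 176 L/min = 176/60000 = 0.002933 m³/s.
Cross-sectional area A = πD²/4 = π(0.132)²/4 = 0.01368 m²; mean velocity V = Q/A = 0.002933/0.01368 = 0.2144 m/s.
Reynolds number Re = ρVD/μ = 786 · 0.2144 · 0.132 / 0.0014 = 1.589e+04.
Re > 4000 → turbulent. Relative roughness ε/D = 0.000108/0.132 = 0.000818. Swamee-Jain: f = 0.25/(log₁₀[0.000818/3.7 + 5.74/1.589e+04^0.9])² = 0.25/(log₁₀[0.000221 + 0.000951])² = 0.25/(-2.931)² = 0.0291.
Darcy-Weisbach: ΔP = f(L/D)(ρV²/2) = 0.0291·(26/0.132)·(786·0.2144²/2) = 0.0291·197·18.06 = 103.5 Pa.
Head loss h_f = ΔP/(ρg) = 103.5/(786·9.81) = 0.0134 m.

h_f ≈ 0.0134 m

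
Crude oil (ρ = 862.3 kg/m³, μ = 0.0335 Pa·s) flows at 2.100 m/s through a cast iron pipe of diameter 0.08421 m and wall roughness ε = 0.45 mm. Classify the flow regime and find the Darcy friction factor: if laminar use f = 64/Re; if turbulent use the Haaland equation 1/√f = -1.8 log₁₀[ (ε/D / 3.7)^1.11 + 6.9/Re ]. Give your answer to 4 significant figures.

f ≈ 0.04382

Re = ρVD/μ = 862.3·2.1·0.08421/0.0335 = 4552.
Re > 4000 → turbulent. ε/D = 0.00045/0.08421 = 0.00534; Haaland: 1/√f = -1.8 log₁₀[0.000703 + 0.00152] = 4.777, so f = 0.04382.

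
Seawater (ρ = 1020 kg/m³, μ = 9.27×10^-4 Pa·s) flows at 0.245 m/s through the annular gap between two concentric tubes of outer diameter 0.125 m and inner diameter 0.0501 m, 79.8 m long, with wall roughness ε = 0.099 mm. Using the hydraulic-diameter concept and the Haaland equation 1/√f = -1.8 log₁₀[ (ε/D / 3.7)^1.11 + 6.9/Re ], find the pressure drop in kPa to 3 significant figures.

ΔP ≈ 0.919 kPa

Hydraulic diameter D_h = 4A/P = D_o - D_i = 0.125 - 0.0501 = 0.0749 m.
Re = ρVD_h/μ = 1020·0.245·0.0749/0.000927 = 2.019e+04.
ε/D_h = 9.9e-05/0.0749 = 0.00132; Haaland gives 1/√f = -1.8 log₁₀[0.000149+0.000342] = 5.956, so f = 0.02819.
ΔP = f(L/D_h)(ρV²/2) = 0.02819·79.8/0.0749·30.61 = 919.4 Pa.
ΔP = 0.919 kPa.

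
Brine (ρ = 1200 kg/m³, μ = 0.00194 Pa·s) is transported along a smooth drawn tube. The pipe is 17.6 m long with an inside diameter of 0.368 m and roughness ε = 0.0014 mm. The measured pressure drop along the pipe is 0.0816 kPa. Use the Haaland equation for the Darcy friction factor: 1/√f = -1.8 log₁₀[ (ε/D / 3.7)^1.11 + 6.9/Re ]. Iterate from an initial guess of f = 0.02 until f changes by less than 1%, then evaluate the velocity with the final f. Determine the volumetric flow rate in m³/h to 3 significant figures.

Rearranging Darcy-Weisbach: V = √(2·ΔP·D/(f·L·ρ)). With ε/D = 1.4e-06/0.368 = 3.8e-06, iterate starting from f = 0.02:
  f = 0.02 → V = √(2·81.6·0.368/(0.02·17.6·1200)) = 0.3771 m/s; Re = ρVD/μ = 8.583e+04; f → 0.01842
  f = 0.01842 → V = 0.3929 m/s; Re = 8.944e+04; f → 0.01826
Converged (Δf/f < 1%). With the final f = 0.01826: V = √(2·81.6·0.368/(0.01826·17.6·1200)) = 0.3946 m/s.
Q = V·A = 0.3946·(π/4·0.368²) = 0.04197 m³/s = 151 m³/h.

Q ≈ 151 m³/h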